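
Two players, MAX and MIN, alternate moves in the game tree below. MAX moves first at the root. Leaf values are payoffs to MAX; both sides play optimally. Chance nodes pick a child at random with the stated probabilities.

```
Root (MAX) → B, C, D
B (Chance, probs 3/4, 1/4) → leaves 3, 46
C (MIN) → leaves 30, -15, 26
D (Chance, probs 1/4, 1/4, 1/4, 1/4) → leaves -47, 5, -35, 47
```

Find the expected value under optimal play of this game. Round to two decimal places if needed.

B (Chance): 3/4·3 + 1/4·46 = 13.75
C (MIN): min(30, -15, 26) = -15
D (Chance): 1/4·-47 + 1/4·5 + 1/4·-35 + 1/4·47 = -7.5
Root (MAX): max(13.75, -15, -7.5) = 13.75

13.75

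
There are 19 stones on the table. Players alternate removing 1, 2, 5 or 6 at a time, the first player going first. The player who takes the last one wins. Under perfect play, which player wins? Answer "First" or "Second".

Positions where the player to move wins (W) vs loses (L):
i:   0  1  2  3  4  5  6  7  8  9 10 11 12 13 14 15 16 17 18 19
     L  W  W  L  W  W  W  L  W  W  L  W  W  W  L  W  W  L  W  W
Position 19 is W, so the first player wins.

First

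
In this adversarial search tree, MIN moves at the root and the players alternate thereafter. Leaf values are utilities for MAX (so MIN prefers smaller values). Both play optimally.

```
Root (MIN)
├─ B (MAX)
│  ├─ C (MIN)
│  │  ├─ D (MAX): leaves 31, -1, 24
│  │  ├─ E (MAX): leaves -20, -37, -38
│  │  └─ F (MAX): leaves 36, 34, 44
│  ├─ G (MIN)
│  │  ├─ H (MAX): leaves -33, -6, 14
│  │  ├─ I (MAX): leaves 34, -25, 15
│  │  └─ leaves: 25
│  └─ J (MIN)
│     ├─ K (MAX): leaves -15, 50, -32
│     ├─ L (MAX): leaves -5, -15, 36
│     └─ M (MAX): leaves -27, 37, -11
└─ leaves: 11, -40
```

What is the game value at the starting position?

D (MAX): max(31, -1, 24) = 31
E (MAX): max(-20, -37, -38) = -20
F (MAX): max(36, 34, 44) = 44
C (MIN): min(31, -20, 44) = -20
H (MAX): max(-33, -6, 14) = 14
I (MAX): max(34, -25, 15) = 34
G (MIN): min(14, 34, 25) = 14
K (MAX): max(-15, 50, -32) = 50
L (MAX): max(-5, -15, 36) = 36
M (MAX): max(-27, 37, -11) = 37
J (MIN): min(50, 36, 37) = 36
B (MAX): max(-20, 14, 36) = 36
Root (MIN): min(36, 11, -40) = -40

-40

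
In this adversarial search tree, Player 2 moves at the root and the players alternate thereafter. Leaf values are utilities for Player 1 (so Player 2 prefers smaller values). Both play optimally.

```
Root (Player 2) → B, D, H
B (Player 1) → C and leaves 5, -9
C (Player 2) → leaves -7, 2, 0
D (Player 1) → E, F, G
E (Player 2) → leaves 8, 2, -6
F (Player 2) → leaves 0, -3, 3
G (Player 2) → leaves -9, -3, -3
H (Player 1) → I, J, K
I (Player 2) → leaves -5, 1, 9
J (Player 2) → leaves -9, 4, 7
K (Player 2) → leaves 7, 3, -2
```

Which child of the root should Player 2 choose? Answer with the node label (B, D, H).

D

C (Player 2): min(-7, 2, 0) = -7
B (Player 1): max(-7, 5, -9) = 5
E (Player 2): min(8, 2, -6) = -6
F (Player 2): min(0, -3, 3) = -3
G (Player 2): min(-9, -3, -3) = -9
D (Player 1): max(-6, -3, -9) = -3
I (Player 2): min(-5, 1, 9) = -5
J (Player 2): min(-9, 4, 7) = -9
K (Player 2): min(7, 3, -2) = -2
H (Player 1): max(-5, -9, -2) = -2
Root (Player 2): min(5, -3, -2) = -3
Player 2 picks the child with the lowest value: D (value -3).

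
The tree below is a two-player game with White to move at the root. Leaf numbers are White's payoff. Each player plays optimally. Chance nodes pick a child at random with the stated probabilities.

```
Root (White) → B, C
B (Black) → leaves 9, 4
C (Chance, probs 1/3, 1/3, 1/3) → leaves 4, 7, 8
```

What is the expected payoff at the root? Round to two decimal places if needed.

B (Black): min(9, 4) = 4
C (Chance): 1/3·4 + 1/3·7 + 1/3·8 = 6.33
Root (White): max(4, 6.33) = 6.33

6.33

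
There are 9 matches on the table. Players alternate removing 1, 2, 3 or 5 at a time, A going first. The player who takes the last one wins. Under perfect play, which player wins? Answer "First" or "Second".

First

Compute winning (W) and losing (L) positions by backward induction:
i:   0  1  2  3  4  5  6  7  8  9
     L  W  W  W  L  W  W  W  L  W
Position 9 is W, so the first player wins.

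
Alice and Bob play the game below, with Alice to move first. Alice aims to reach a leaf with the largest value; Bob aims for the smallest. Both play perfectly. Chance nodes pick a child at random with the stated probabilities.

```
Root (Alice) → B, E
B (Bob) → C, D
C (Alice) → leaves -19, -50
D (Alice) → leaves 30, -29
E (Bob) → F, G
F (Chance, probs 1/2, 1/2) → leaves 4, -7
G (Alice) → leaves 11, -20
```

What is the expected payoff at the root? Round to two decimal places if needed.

C (Alice): max(-19, -50) = -19
D (Alice): max(30, -29) = 30
B (Bob): min(-19, 30) = -19
F (Chance): 1/2·4 + 1/2·-7 = -1.5
G (Alice): max(11, -20) = 11
E (Bob): min(-1.5, 11) = -1.5
Root (Alice): max(-19, -1.5) = -1.5

-1.5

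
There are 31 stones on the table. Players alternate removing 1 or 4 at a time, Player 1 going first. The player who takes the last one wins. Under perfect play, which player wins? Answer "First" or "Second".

Mark each pile size as W (mover wins) or L (mover loses):
i:   0  1  2  3  4  5  6  7  8  9 10 11 12 13 14 15 16 17 18 19 20 21 22 23 24 25 26 27 28 29 30 31
     L  W  L  W  W  L  W  L  W  W  L  W  L  W  W  L  W  L  W  W  L  W  L  W  W  L  W  L  W  W  L  W
Position 31 is W, so the first player wins.

First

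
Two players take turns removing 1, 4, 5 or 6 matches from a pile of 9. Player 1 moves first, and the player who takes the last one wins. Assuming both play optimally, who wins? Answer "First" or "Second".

Second

W/L table (W = player to move can force a win):
i:   0  1  2  3  4  5  6  7  8  9
     L  W  L  W  W  W  W  W  W  L
Position 9 is L, so the second player wins.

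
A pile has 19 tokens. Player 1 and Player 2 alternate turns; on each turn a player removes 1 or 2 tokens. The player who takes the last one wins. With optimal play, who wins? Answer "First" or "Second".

Compute winning (W) and losing (L) positions by backward induction:
i:   0  1  2  3  4  5  6  7  8  9 10 11 12 13 14 15 16 17 18 19
     L  W  W  L  W  W  L  W  W  L  W  W  L  W  W  L  W  W  L  W
Position 19 is W, so the first player wins.

First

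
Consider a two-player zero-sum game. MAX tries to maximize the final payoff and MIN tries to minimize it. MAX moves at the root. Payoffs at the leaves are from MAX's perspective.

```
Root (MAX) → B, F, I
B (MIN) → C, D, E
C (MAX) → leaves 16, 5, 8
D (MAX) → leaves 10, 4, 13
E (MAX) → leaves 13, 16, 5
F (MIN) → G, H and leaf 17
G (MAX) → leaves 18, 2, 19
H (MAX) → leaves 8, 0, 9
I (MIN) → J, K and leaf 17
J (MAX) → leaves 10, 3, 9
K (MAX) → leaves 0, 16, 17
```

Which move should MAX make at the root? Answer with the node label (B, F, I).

C (MAX): max(16, 5, 8) = 16
D (MAX): max(10, 4, 13) = 13
E (MAX): max(13, 16, 5) = 16
B (MIN): min(16, 13, 16) = 13
G (MAX): max(18, 2, 19) = 19
H (MAX): max(8, 0, 9) = 9
F (MIN): min(19, 9, 17) = 9
J (MAX): max(10, 3, 9) = 10
K (MAX): max(0, 16, 17) = 17
I (MIN): min(10, 17, 17) = 10
Root (MAX): max(13, 9, 10) = 13
MAX picks the child with the highest value: B (value 13).

B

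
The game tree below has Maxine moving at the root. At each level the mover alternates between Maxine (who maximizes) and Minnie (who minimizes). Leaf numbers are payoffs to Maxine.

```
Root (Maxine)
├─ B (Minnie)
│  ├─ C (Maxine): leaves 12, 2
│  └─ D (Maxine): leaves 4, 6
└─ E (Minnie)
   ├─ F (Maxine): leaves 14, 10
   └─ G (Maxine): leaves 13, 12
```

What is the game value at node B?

6

C: max(12, 2) = 12
D: max(4, 6) = 6
B: min(12, 6) = 6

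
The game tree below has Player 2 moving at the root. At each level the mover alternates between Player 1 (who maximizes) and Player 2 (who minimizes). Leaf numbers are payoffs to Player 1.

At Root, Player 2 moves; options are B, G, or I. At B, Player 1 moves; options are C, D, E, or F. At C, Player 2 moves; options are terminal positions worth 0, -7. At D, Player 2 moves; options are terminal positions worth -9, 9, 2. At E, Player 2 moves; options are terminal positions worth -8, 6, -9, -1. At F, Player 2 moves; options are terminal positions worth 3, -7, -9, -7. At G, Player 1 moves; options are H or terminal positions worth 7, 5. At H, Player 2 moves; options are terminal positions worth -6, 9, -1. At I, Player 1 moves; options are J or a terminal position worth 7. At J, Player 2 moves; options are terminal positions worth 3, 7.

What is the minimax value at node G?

H: min(-6, 9, -1) = -6
G: max(-6, 7, 5) = 7

7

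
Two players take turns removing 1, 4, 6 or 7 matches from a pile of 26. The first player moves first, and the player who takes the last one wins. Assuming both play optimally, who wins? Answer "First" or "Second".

Second

Positions where the player to move wins (W) vs loses (L):
i:   0  1  2  3  4  5  6  7  8  9 10 11 12 13 14 15 16 17 18 19 20 21 22 23 24 25 26
     L  W  L  W  W  L  W  W  W  W  L  W  W  L  W  L  W  W  L  W  W  W  W  L  W  W  L
Position 26 is L, so the second player wins.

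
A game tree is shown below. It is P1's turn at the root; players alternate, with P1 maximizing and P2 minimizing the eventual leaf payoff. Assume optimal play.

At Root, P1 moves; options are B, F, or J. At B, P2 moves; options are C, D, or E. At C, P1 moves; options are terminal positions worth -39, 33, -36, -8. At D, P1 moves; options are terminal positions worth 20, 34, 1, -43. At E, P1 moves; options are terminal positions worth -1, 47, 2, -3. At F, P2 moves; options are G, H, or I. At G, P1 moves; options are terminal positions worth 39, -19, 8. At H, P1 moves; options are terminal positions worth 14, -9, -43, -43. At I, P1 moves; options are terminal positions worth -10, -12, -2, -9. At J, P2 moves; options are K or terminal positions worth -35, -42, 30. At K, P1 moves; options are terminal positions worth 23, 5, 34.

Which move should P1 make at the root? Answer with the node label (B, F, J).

C (P1): max(-39, 33, -36, -8) = 33
D (P1): max(20, 34, 1, -43) = 34
E (P1): max(-1, 47, 2, -3) = 47
B (P2): min(33, 34, 47) = 33
G (P1): max(39, -19, 8) = 39
H (P1): max(14, -9, -43, -43) = 14
I (P1): max(-10, -12, -2, -9) = -2
F (P2): min(39, 14, -2) = -2
K (P1): max(23, 5, 34) = 34
J (P2): min(34, -35, -42, 30) = -42
Root (P1): max(33, -2, -42) = 33
P1 picks the child with the highest value: B (value 33).

B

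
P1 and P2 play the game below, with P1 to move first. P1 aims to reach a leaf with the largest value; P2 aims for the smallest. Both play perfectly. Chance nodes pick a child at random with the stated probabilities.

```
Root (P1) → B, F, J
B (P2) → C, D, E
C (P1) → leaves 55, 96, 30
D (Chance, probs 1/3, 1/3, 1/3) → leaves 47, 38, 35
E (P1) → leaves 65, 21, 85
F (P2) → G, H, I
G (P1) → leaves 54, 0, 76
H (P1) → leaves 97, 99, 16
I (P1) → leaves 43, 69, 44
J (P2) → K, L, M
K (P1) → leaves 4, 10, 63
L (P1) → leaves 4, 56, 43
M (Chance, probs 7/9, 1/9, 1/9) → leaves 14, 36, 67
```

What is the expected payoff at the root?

69

C (P1): max(55, 96, 30) = 96
D (Chance): 1/3·47 + 1/3·38 + 1/3·35 = 40
E (P1): max(65, 21, 85) = 85
B (P2): min(96, 40, 85) = 40
G (P1): max(54, 0, 76) = 76
H (P1): max(97, 99, 16) = 99
I (P1): max(43, 69, 44) = 69
F (P2): min(76, 99, 69) = 69
K (P1): max(4, 10, 63) = 63
L (P1): max(4, 56, 43) = 56
M (Chance): 7/9·14 + 1/9·36 + 1/9·67 = 22.33
J (P2): min(63, 56, 22.33) = 22.33
Root (P1): max(40, 69, 22.33) = 69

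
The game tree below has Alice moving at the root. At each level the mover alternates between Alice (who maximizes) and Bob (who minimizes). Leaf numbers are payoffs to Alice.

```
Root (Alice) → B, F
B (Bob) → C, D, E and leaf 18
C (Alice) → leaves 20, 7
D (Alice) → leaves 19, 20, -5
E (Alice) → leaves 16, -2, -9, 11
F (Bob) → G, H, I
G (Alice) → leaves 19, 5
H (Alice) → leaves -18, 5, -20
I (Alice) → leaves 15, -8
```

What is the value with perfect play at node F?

G: max(19, 5) = 19
H: max(-18, 5, -20) = 5
I: max(15, -8) = 15
F: min(19, 5, 15) = 5

5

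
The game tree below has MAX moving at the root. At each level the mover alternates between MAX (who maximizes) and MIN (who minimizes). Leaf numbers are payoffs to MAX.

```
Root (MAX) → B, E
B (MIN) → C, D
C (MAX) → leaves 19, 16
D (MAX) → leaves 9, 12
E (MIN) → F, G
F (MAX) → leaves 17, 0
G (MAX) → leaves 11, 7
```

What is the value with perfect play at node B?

12

C: max(19, 16) = 19
D: max(9, 12) = 12
B: min(19, 12) = 12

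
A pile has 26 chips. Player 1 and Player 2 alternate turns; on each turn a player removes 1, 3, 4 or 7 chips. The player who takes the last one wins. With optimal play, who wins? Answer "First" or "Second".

Second

Compute winning (W) and losing (L) positions by backward induction:
i:   0  1  2  3  4  5  6  7  8  9 10 11 12 13 14 15 16 17 18 19 20 21 22 23 24 25 26
     L  W  L  W  W  W  W  W  L  W  L  W  W  W  W  W  L  W  L  W  W  W  W  W  L  W  L
Position 26 is L, so the second player wins.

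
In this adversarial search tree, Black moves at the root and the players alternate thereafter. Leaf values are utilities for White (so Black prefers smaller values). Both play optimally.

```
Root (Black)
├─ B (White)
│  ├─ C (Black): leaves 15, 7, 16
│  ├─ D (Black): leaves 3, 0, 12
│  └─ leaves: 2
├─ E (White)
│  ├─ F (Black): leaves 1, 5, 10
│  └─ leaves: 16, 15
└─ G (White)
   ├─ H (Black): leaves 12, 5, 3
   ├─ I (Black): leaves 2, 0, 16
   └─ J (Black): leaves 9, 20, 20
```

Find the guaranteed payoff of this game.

7

C (Black): min(15, 7, 16) = 7
D (Black): min(3, 0, 12) = 0
B (White): max(7, 0, 2) = 7
F (Black): min(1, 5, 10) = 1
E (White): max(1, 16, 15) = 16
H (Black): min(12, 5, 3) = 3
I (Black): min(2, 0, 16) = 0
J (Black): min(9, 20, 20) = 9
G (White): max(3, 0, 9) = 9
Root (Black): min(7, 16, 9) = 7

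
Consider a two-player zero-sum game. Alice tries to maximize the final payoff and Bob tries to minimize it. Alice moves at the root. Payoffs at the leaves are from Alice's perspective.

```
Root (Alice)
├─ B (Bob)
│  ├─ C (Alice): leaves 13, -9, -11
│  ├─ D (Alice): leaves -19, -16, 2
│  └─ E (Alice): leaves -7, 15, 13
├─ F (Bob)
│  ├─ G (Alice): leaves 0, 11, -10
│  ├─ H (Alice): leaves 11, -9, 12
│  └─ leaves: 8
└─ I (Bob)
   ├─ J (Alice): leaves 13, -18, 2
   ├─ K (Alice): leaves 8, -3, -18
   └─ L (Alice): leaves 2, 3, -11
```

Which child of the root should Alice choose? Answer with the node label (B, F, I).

C (Alice): max(13, -9, -11) = 13
D (Alice): max(-19, -16, 2) = 2
E (Alice): max(-7, 15, 13) = 15
B (Bob): min(13, 2, 15) = 2
G (Alice): max(0, 11, -10) = 11
H (Alice): max(11, -9, 12) = 12
F (Bob): min(11, 12, 8) = 8
J (Alice): max(13, -18, 2) = 13
K (Alice): max(8, -3, -18) = 8
L (Alice): max(2, 3, -11) = 3
I (Bob): min(13, 8, 3) = 3
Root (Alice): max(2, 8, 3) = 8
Alice picks the child with the highest value: F (value 8).

F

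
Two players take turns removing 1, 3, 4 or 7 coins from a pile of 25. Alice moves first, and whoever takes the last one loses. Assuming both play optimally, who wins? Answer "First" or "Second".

W/L table (W = player to move can force a win):
i:   0  1  2  3  4  5  6  7  8  9 10 11 12 13 14 15 16 17 18 19 20 21 22 23 24 25
     W  L  W  L  W  W  W  W  W  L  W  L  W  W  W  W  W  L  W  L  W  W  W  W  W  L
Position 25 is L, so the second player wins.

Second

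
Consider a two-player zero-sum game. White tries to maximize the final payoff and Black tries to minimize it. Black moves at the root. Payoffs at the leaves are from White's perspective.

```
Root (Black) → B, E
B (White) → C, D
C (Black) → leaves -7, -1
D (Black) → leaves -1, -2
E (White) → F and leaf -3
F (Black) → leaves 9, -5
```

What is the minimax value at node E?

-3

F: min(9, -5) = -5
E: max(-5, -3) = -3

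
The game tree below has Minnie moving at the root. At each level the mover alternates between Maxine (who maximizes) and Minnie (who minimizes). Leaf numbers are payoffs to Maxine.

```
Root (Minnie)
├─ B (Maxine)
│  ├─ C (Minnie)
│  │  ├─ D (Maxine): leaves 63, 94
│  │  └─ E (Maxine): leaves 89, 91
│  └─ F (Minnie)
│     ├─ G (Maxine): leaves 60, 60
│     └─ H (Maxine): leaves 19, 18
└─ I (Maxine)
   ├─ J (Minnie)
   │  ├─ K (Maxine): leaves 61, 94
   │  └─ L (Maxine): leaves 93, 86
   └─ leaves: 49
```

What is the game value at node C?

91

D: max(63, 94) = 94
E: max(89, 91) = 91
C: min(94, 91) = 91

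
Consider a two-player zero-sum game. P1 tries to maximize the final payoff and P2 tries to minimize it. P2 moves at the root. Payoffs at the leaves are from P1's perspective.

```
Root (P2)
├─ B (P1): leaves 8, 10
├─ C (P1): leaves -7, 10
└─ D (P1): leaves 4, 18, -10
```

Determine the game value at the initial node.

B (P1): max(8, 10) = 10
C (P1): max(-7, 10) = 10
D (P1): max(4, 18, -10) = 18
Root (P2): min(10, 10, 18) = 10

10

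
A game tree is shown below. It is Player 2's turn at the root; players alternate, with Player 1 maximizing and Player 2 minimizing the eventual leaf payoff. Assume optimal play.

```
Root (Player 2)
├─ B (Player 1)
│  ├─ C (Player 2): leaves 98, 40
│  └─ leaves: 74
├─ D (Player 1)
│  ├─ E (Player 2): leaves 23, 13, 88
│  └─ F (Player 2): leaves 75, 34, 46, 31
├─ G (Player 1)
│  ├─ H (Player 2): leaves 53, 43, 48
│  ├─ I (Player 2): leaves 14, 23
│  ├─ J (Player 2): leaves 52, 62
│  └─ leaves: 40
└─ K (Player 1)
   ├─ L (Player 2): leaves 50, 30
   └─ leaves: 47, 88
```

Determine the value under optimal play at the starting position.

C (Player 2): min(98, 40) = 40
B (Player 1): max(40, 74) = 74
E (Player 2): min(23, 13, 88) = 13
F (Player 2): min(75, 34, 46, 31) = 31
D (Player 1): max(13, 31) = 31
H (Player 2): min(53, 43, 48) = 43
I (Player 2): min(14, 23) = 14
J (Player 2): min(52, 62) = 52
G (Player 1): max(43, 14, 52, 40) = 52
L (Player 2): min(50, 30) = 30
K (Player 1): max(30, 47, 88) = 88
Root (Player 2): min(74, 31, 52, 88) = 31

31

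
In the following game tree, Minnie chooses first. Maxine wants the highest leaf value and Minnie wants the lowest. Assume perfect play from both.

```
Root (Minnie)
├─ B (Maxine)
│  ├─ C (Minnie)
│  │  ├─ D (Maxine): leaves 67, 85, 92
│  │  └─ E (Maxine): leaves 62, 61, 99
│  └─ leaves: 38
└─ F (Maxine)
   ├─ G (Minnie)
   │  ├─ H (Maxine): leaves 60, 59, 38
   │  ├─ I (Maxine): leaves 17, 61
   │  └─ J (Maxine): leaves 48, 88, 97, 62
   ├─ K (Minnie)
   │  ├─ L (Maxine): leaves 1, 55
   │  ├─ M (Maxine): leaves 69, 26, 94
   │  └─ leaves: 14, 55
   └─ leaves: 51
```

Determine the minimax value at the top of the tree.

D (Maxine): max(67, 85, 92) = 92
E (Maxine): max(62, 61, 99) = 99
C (Minnie): min(92, 99) = 92
B (Maxine): max(92, 38) = 92
H (Maxine): max(60, 59, 38) = 60
I (Maxine): max(17, 61) = 61
J (Maxine): max(48, 88, 97, 62) = 97
G (Minnie): min(60, 61, 97) = 60
L (Maxine): max(1, 55) = 55
M (Maxine): max(69, 26, 94) = 94
K (Minnie): min(55, 94, 14, 55) = 14
F (Maxine): max(60, 14, 51) = 60
Root (Minnie): min(92, 60) = 60

60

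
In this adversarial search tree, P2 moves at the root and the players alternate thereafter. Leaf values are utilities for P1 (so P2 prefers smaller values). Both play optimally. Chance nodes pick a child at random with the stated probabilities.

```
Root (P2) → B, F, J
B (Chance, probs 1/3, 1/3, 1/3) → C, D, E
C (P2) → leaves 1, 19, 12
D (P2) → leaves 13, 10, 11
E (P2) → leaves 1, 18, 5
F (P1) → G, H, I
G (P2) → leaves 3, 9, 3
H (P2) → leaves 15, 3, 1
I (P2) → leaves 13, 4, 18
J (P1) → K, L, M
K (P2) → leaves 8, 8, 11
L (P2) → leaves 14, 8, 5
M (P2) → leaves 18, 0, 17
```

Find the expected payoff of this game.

4

C (P2): min(1, 19, 12) = 1
D (P2): min(13, 10, 11) = 10
E (P2): min(1, 18, 5) = 1
B (Chance): 1/3·1 + 1/3·10 + 1/3·1 = 4
G (P2): min(3, 9, 3) = 3
H (P2): min(15, 3, 1) = 1
I (P2): min(13, 4, 18) = 4
F (P1): max(3, 1, 4) = 4
K (P2): min(8, 8, 11) = 8
L (P2): min(14, 8, 5) = 5
M (P2): min(18, 0, 17) = 0
J (P1): max(8, 5, 0) = 8
Root (P2): min(4, 4, 8) = 4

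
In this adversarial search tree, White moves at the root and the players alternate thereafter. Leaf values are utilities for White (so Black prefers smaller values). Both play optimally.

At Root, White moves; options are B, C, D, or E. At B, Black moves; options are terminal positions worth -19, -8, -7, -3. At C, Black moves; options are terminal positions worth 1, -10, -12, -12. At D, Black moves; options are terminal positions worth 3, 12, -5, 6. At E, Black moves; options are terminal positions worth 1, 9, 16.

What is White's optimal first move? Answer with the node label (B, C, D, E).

E

B (Black): min(-19, -8, -7, -3) = -19
C (Black): min(1, -10, -12, -12) = -12
D (Black): min(3, 12, -5, 6) = -5
E (Black): min(1, 9, 16) = 1
Root (White): max(-19, -12, -5, 1) = 1
White picks the child with the highest value: E (value 1).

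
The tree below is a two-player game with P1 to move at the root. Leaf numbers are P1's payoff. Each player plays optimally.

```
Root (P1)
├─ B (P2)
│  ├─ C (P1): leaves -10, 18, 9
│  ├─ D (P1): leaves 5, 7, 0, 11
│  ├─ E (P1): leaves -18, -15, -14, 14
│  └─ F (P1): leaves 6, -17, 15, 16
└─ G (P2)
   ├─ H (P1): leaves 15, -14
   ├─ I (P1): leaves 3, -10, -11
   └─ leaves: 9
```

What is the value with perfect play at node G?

H: max(15, -14) = 15
I: max(3, -10, -11) = 3
G: min(15, 3, 9) = 3

3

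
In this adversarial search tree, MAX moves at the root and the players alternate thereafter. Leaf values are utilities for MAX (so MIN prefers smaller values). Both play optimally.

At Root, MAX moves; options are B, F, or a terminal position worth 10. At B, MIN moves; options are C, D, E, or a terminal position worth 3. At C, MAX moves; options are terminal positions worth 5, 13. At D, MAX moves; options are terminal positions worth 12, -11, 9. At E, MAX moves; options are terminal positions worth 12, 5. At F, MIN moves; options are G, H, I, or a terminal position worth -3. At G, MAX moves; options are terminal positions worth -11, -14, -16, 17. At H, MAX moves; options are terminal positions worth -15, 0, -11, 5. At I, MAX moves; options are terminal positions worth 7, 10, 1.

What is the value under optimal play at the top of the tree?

10

C (MAX): max(5, 13) = 13
D (MAX): max(12, -11, 9) = 12
E (MAX): max(12, 5) = 12
B (MIN): min(13, 12, 12, 3) = 3
G (MAX): max(-11, -14, -16, 17) = 17
H (MAX): max(-15, 0, -11, 5) = 5
I (MAX): max(7, 10, 1) = 10
F (MIN): min(17, 5, 10, -3) = -3
Root (MAX): max(3, -3, 10) = 10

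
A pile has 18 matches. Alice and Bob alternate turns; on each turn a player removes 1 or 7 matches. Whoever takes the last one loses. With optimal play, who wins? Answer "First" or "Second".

First

i:   0  1  2  3  4  5  6  7  8  9 10 11 12 13 14 15 16 17 18
     W  L  W  L  W  L  W  L  W  L  W  L  W  L  W  L  W  L  W
Position 18 is W, so the first player wins.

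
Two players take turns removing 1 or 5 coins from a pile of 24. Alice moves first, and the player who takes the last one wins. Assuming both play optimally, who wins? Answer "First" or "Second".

i:   0  1  2  3  4  5  6  7  8  9 10 11 12 13 14 15 16 17 18 19 20 21 22 23 24
     L  W  L  W  L  W  L  W  L  W  L  W  L  W  L  W  L  W  L  W  L  W  L  W  L
Position 24 is L, so the second player wins.

Second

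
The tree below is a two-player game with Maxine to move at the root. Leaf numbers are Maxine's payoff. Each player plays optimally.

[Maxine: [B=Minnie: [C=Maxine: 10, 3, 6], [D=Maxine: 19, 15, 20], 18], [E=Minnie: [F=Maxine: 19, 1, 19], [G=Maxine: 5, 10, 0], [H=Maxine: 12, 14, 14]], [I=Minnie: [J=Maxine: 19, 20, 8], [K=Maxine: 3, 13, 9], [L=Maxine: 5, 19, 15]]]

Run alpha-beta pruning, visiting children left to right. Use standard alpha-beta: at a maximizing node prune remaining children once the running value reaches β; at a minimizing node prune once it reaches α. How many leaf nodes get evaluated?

19

C [α=-∞,β=+∞]: v=10
D [α=-∞,β=10]: v=19 after child 1 ≥ β → β-cutoff, skip 2
B [α=-∞,β=+∞]: v=10
F [α=10,β=+∞]: v=19
G [α=10,β=19]: v=10
E [α=10,β=+∞]: v=10 after child 2 ≤ α → α-cutoff, skip 1
J [α=10,β=+∞]: v=20
K [α=10,β=20]: v=13
L [α=10,β=13]: v=19 after child 2 ≥ β → β-cutoff, skip 1
I [α=10,β=+∞]: v=13
Root [α=-∞,β=+∞]: v=13
Leaves evaluated: 19 of 25.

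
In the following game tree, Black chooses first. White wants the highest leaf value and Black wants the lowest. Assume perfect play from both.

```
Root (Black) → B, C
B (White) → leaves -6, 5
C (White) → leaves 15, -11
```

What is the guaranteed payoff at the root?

B (White): max(-6, 5) = 5
C (White): max(15, -11) = 15
Root (Black): min(5, 15) = 5

5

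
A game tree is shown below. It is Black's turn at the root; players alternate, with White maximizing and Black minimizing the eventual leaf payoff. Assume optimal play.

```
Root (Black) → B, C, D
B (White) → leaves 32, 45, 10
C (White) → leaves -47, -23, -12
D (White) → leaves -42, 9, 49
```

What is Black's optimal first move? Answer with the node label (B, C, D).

C

B (White): max(32, 45, 10) = 45
C (White): max(-47, -23, -12) = -12
D (White): max(-42, 9, 49) = 49
Root (Black): min(45, -12, 49) = -12
Black picks the child with the lowest value: C (value -12).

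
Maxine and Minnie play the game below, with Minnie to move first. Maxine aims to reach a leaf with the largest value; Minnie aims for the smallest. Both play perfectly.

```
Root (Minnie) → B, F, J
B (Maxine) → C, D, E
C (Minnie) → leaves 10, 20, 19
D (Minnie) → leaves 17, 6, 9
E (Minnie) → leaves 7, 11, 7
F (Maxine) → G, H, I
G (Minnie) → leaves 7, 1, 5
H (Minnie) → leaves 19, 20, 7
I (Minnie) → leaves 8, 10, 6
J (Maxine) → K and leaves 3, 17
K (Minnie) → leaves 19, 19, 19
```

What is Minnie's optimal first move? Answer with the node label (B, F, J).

C (Minnie): min(10, 20, 19) = 10
D (Minnie): min(17, 6, 9) = 6
E (Minnie): min(7, 11, 7) = 7
B (Maxine): max(10, 6, 7) = 10
G (Minnie): min(7, 1, 5) = 1
H (Minnie): min(19, 20, 7) = 7
I (Minnie): min(8, 10, 6) = 6
F (Maxine): max(1, 7, 6) = 7
K (Minnie): min(19, 19, 19) = 19
J (Maxine): max(19, 3, 17) = 19
Root (Minnie): min(10, 7, 19) = 7
Minnie picks the child with the lowest value: F (value 7).

F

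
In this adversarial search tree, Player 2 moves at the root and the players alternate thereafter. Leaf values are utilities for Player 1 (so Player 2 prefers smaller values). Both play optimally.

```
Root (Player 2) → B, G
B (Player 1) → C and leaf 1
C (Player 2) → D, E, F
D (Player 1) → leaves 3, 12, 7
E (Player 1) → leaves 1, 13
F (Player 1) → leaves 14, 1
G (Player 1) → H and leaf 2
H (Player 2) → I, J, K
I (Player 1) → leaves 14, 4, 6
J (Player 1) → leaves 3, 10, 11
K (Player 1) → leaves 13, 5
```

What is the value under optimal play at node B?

12

D: max(3, 12, 7) = 12
E: max(1, 13) = 13
F: max(14, 1) = 14
C: min(12, 13, 14) = 12
B: max(12, 1) = 12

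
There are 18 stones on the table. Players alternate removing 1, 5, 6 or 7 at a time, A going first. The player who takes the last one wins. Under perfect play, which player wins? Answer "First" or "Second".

Positions where the player to move wins (W) vs loses (L):
i:   0  1  2  3  4  5  6  7  8  9 10 11 12 13 14 15 16 17 18
     L  W  L  W  L  W  W  W  W  W  W  W  L  W  L  W  L  W  W
Position 18 is W, so the first player wins.

First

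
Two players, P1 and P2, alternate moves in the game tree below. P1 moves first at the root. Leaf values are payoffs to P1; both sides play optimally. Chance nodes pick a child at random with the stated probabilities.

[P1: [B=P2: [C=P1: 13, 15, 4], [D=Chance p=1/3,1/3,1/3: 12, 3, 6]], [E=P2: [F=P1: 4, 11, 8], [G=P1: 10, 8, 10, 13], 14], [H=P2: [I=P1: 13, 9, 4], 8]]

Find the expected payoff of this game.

11

C (P1): max(13, 15, 4) = 15
D (Chance): 1/3·12 + 1/3·3 + 1/3·6 = 7
B (P2): min(15, 7) = 7
F (P1): max(4, 11, 8) = 11
G (P1): max(10, 8, 10, 13) = 13
E (P2): min(11, 13, 14) = 11
I (P1): max(13, 9, 4) = 13
H (P2): min(13, 8) = 8
Root (P1): max(7, 11, 8) = 11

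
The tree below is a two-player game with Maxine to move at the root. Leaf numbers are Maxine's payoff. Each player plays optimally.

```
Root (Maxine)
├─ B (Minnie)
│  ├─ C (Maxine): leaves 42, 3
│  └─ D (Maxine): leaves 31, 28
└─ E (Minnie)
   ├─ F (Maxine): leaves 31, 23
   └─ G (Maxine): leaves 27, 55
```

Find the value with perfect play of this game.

31

C (Maxine): max(42, 3) = 42
D (Maxine): max(31, 28) = 31
B (Minnie): min(42, 31) = 31
F (Maxine): max(31, 23) = 31
G (Maxine): max(27, 55) = 55
E (Minnie): min(31, 55) = 31
Root (Maxine): max(31, 31) = 31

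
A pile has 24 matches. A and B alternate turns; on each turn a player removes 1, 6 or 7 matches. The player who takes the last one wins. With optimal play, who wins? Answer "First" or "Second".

W/L table (W = player to move can force a win):
i:   0  1  2  3  4  5  6  7  8  9 10 11 12 13 14 15 16 17 18 19 20 21 22 23 24
     L  W  L  W  L  W  W  W  W  W  W  W  L  W  L  W  L  W  W  W  W  W  W  W  L
Position 24 is L, so the second player wins.

Second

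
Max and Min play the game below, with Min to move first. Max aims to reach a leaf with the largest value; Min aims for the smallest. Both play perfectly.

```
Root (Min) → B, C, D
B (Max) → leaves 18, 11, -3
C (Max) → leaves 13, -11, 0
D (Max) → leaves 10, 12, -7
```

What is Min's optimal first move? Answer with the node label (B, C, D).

D

B (Max): max(18, 11, -3) = 18
C (Max): max(13, -11, 0) = 13
D (Max): max(10, 12, -7) = 12
Root (Min): min(18, 13, 12) = 12
Min picks the child with the lowest value: D (value 12).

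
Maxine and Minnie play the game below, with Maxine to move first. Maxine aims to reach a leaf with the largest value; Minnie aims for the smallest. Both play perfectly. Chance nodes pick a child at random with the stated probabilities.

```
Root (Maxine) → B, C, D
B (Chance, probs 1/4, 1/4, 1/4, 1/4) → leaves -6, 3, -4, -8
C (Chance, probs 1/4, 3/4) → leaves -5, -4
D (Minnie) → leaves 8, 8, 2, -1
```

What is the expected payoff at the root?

B (Chance): 1/4·-6 + 1/4·3 + 1/4·-4 + 1/4·-8 = -3.75
C (Chance): 1/4·-5 + 3/4·-4 = -4.25
D (Minnie): min(8, 8, 2, -1) = -1
Root (Maxine): max(-3.75, -4.25, -1) = -1

-1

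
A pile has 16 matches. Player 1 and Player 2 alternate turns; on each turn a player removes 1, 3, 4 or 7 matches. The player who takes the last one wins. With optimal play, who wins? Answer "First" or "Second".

Mark each pile size as W (mover wins) or L (mover loses):
i:   0  1  2  3  4  5  6  7  8  9 10 11 12 13 14 15 16
     L  W  L  W  W  W  W  W  L  W  L  W  W  W  W  W  L
Position 16 is L, so the second player wins.

Second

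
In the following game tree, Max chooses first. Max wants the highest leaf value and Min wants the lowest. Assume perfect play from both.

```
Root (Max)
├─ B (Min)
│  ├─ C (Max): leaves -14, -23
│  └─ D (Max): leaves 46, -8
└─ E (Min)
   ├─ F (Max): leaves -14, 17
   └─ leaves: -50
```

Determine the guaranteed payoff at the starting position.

-14

C (Max): max(-14, -23) = -14
D (Max): max(46, -8) = 46
B (Min): min(-14, 46) = -14
F (Max): max(-14, 17) = 17
E (Min): min(17, -50) = -50
Root (Max): max(-14, -50) = -14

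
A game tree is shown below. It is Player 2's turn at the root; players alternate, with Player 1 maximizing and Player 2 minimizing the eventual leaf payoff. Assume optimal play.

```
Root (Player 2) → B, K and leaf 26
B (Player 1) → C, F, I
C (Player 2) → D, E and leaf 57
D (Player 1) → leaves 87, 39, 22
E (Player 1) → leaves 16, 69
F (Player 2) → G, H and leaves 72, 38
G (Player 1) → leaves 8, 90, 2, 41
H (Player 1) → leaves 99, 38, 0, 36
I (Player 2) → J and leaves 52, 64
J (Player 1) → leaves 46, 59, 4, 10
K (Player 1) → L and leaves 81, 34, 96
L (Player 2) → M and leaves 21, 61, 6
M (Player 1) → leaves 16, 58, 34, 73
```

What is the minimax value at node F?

G: max(8, 90, 2, 41) = 90
H: max(99, 38, 0, 36) = 99
F: min(90, 99, 72, 38) = 38

38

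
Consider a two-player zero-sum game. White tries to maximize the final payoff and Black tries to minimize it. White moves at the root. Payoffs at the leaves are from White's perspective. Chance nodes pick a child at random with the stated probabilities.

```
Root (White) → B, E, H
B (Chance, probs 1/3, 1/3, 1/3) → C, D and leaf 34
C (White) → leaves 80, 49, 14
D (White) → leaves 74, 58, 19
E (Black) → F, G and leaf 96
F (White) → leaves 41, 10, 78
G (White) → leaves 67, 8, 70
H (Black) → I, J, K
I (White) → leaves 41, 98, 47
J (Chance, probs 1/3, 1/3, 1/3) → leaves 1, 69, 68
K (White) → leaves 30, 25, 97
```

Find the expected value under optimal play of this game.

70

C (White): max(80, 49, 14) = 80
D (White): max(74, 58, 19) = 74
B (Chance): 1/3·80 + 1/3·74 + 1/3·34 = 62.67
F (White): max(41, 10, 78) = 78
G (White): max(67, 8, 70) = 70
E (Black): min(78, 70, 96) = 70
I (White): max(41, 98, 47) = 98
J (Chance): 1/3·1 + 1/3·69 + 1/3·68 = 46
K (White): max(30, 25, 97) = 97
H (Black): min(98, 46, 97) = 46
Root (White): max(62.67, 70, 46) = 70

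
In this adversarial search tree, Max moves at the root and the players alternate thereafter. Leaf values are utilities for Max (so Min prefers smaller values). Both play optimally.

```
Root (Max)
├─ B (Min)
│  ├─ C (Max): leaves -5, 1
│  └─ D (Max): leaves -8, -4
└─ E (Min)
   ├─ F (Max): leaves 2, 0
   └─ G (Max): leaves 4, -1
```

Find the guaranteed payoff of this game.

2

C (Max): max(-5, 1) = 1
D (Max): max(-8, -4) = -4
B (Min): min(1, -4) = -4
F (Max): max(2, 0) = 2
G (Max): max(4, -1) = 4
E (Min): min(2, 4) = 2
Root (Max): max(-4, 2) = 2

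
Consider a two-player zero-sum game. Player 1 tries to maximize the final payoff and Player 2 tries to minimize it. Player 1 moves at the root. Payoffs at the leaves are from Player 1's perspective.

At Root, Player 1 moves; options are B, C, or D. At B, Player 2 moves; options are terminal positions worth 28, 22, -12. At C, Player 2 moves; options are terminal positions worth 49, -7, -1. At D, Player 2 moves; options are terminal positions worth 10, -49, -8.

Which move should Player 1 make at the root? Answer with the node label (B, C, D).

B (Player 2): min(28, 22, -12) = -12
C (Player 2): min(49, -7, -1) = -7
D (Player 2): min(10, -49, -8) = -49
Root (Player 1): max(-12, -7, -49) = -7
Player 1 picks the child with the highest value: C (value -7).

C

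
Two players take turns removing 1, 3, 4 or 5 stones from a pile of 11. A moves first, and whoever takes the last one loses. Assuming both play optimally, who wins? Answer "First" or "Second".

Positions where the player to move wins (W) vs loses (L):
i:   0  1  2  3  4  5  6  7  8  9 10 11
     W  L  W  L  W  W  W  W  W  L  W  L
Position 11 is L, so the second player wins.

Second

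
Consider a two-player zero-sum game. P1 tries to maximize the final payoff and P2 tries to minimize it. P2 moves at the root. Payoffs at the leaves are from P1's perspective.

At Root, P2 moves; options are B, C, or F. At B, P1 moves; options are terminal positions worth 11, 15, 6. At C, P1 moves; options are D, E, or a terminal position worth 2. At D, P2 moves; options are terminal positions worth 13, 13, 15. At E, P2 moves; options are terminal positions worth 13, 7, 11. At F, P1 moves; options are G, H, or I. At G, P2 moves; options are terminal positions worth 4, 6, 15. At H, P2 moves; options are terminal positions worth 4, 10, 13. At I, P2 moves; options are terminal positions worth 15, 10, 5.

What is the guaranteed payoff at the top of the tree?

B (P1): max(11, 15, 6) = 15
D (P2): min(13, 13, 15) = 13
E (P2): min(13, 7, 11) = 7
C (P1): max(13, 7, 2) = 13
G (P2): min(4, 6, 15) = 4
H (P2): min(4, 10, 13) = 4
I (P2): min(15, 10, 5) = 5
F (P1): max(4, 4, 5) = 5
Root (P2): min(15, 13, 5) = 5

5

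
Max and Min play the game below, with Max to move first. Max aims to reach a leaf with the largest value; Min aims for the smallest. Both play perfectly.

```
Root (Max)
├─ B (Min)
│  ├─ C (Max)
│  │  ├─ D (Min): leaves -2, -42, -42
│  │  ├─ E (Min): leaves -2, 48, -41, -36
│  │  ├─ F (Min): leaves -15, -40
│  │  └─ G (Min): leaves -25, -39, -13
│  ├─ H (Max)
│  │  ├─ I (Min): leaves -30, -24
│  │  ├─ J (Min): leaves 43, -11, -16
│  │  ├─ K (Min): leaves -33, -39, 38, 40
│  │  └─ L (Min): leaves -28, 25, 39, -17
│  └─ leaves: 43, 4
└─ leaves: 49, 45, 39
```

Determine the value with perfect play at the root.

D (Min): min(-2, -42, -42) = -42
E (Min): min(-2, 48, -41, -36) = -41
F (Min): min(-15, -40) = -40
G (Min): min(-25, -39, -13) = -39
C (Max): max(-42, -41, -40, -39) = -39
I (Min): min(-30, -24) = -30
J (Min): min(43, -11, -16) = -16
K (Min): min(-33, -39, 38, 40) = -39
L (Min): min(-28, 25, 39, -17) = -28
H (Max): max(-30, -16, -39, -28) = -16
B (Min): min(-39, -16, 43, 4) = -39
Root (Max): max(-39, 49, 45, 39) = 49

49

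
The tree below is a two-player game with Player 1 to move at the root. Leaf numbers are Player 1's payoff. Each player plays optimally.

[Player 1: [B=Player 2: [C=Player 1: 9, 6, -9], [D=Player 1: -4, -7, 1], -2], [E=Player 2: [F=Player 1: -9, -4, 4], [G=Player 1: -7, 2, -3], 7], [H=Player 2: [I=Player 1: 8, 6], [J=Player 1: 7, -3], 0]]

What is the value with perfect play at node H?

0

I: max(8, 6) = 8
J: max(7, -3) = 7
H: min(8, 7, 0) = 0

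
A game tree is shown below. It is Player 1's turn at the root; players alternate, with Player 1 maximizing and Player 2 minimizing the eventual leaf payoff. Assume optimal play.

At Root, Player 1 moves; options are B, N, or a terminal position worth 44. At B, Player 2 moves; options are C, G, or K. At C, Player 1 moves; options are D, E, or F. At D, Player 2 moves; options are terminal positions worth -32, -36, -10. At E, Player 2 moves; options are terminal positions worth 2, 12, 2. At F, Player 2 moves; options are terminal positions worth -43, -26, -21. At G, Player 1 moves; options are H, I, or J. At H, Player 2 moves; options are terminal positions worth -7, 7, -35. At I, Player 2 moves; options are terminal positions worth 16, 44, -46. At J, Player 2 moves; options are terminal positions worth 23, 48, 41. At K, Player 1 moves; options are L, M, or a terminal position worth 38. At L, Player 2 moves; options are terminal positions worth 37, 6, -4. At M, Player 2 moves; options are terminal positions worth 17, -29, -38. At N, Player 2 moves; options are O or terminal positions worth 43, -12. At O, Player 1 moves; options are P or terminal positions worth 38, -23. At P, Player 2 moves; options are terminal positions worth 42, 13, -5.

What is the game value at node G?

23

H: min(-7, 7, -35) = -35
I: min(16, 44, -46) = -46
J: min(23, 48, 41) = 23
G: max(-35, -46, 23) = 23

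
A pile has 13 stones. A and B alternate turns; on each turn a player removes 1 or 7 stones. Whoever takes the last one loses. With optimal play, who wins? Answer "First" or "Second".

W/L table (W = player to move can force a win):
i:   0  1  2  3  4  5  6  7  8  9 10 11 12 13
     W  L  W  L  W  L  W  L  W  L  W  L  W  L
Position 13 is L, so the second player wins.

Second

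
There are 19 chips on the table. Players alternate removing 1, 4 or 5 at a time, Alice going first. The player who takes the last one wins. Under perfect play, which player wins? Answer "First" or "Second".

First

Positions where the player to move wins (W) vs loses (L):
i:   0  1  2  3  4  5  6  7  8  9 10 11 12 13 14 15 16 17 18 19
     L  W  L  W  W  W  W  W  L  W  L  W  W  W  W  W  L  W  L  W
Position 19 is W, so the first player wins.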